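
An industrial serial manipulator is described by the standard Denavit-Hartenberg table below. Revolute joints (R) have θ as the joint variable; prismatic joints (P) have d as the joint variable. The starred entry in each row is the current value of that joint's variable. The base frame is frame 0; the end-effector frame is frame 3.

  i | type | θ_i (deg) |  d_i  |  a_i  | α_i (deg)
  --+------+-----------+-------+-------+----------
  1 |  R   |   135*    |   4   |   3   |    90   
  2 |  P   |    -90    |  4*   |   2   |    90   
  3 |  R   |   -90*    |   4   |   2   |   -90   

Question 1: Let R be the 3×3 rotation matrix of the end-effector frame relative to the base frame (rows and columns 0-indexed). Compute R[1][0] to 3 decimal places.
-0.707

End-effector x-axis (col 0 of R) = (-0.7071,-0.7071,-0.0000)
R[1][0] = -0.7071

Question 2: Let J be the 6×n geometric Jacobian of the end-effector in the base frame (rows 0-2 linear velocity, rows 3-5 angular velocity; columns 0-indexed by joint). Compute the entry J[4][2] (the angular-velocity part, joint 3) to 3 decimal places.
axis z_2 = (0.7071,-0.7071,-0.0000); lever o_n−o_2 = (1.4142,-4.2426,-0.0000)
cross product → J_v[:, 2] = (0.0000,0.0000,-2.0000)
J_ω[:, 2] = z_2
entry J[4][2] = -0.7071

-0.707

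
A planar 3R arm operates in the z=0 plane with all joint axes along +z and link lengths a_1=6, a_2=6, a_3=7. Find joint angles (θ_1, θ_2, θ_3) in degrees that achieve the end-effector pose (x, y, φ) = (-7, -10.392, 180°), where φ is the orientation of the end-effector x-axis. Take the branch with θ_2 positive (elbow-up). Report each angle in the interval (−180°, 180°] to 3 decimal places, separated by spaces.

-120.003 60.006 -120.003

wrist centre = target − a_3·(cos φ, sin φ) = (0.0000, -10.3920)
cos θ_2 = (107.9937−6²−6²)/(2·6·6) = 0.4999; θ_2 = 60.0058° (elbow-up)
β = atan2(-10.3920,0.0000) = -90.0000°; ψ = atan2(5.1965,8.9995) = 30.0029°
θ_1 = β − ψ = -120.0029°
θ_3 = φ − θ_1 − θ_2 = -120.0029° (wrapped to (-180°,180°])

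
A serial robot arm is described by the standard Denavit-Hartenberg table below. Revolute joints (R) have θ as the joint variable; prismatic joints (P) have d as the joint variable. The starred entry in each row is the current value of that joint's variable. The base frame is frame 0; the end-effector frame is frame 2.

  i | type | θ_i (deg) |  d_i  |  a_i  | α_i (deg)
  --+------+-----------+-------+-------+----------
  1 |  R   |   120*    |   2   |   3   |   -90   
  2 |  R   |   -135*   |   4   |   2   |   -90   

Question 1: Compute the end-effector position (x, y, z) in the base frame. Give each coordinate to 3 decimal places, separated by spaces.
-4.257 -0.627 3.414

after link 1: o_1 = (-1.5000, 2.5981, 2.0000)
after link 2: o_2 = (-4.2570, -0.6267, 3.4142)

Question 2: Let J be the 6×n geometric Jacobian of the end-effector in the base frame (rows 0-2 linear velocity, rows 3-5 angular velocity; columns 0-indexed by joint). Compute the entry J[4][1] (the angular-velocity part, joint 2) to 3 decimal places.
-0.500

axis z_1 = (-0.8660,-0.5000,0.0000); lever o_n−o_1 = (-2.7570,-3.2247,1.4142)
cross product → J_v[:, 1] = (-0.7071,1.2247,1.4142)
J_ω[:, 1] = z_1
entry J[4][1] = -0.5000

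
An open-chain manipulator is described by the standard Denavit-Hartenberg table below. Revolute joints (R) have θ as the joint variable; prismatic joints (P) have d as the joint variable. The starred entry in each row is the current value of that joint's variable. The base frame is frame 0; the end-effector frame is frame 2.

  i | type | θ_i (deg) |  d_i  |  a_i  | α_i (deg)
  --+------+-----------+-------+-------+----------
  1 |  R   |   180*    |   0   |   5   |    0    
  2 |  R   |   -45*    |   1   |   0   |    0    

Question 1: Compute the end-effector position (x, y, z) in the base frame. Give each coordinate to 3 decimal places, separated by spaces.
after link 1: o_1 = (-5.0000, 0.0000, 0.0000)
after link 2: o_2 = (-5.0000, 0.0000, 1.0000)

-5.000 0.000 1.000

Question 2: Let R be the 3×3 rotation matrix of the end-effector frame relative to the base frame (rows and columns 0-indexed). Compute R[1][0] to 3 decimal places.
End-effector x-axis (col 0 of R) = (-0.7071,0.7071,0.0000)
R[1][0] = 0.7071

0.707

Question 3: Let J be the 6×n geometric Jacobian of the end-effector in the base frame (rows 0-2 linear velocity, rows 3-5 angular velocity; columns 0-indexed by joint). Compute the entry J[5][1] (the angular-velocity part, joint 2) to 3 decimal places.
axis z_1 = (0.0000,0.0000,1.0000); lever o_n−o_1 = (0.0000,0.0000,1.0000)
cross product → J_v[:, 1] = (0.0000,0.0000,0.0000)
J_ω[:, 1] = z_1
entry J[5][1] = 1.0000

1.000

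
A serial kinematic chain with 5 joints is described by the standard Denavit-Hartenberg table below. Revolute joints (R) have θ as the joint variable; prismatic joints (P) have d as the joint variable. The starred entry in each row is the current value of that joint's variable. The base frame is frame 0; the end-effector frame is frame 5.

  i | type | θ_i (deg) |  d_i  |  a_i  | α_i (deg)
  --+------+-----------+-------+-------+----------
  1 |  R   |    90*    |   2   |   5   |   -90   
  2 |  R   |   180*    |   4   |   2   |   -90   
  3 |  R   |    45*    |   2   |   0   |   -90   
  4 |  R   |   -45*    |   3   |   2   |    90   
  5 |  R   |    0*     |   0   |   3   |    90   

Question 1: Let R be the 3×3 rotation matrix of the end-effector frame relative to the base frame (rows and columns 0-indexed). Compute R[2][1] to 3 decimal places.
0.707

End-effector y-axis (col 1 of R) = (-0.5000,0.5000,0.7071)
R[2][1] = 0.7071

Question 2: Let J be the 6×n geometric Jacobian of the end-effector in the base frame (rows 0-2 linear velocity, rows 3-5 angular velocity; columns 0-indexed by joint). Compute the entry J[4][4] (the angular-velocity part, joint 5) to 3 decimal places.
axis z_4 = (-0.5000,0.5000,0.7071); lever o_n−o_4 = (1.5000,-1.5000,2.1213)
cross product → J_v[:, 4] = (2.1213,2.1213,0.0000)
J_ω[:, 4] = z_4
entry J[4][4] = 0.5000

0.500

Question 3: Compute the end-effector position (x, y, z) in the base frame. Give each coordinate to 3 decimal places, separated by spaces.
0.621 2.621 7.536

after link 1: o_1 = (0.0000, 5.0000, 2.0000)
after link 2: o_2 = (-4.0000, 3.0000, 2.0000)
after link 3: o_3 = (-4.0000, 3.0000, 4.0000)
after link 4: o_4 = (-0.8787, 4.1213, 5.4142)
after link 5: o_5 = (0.6213, 2.6213, 7.5355)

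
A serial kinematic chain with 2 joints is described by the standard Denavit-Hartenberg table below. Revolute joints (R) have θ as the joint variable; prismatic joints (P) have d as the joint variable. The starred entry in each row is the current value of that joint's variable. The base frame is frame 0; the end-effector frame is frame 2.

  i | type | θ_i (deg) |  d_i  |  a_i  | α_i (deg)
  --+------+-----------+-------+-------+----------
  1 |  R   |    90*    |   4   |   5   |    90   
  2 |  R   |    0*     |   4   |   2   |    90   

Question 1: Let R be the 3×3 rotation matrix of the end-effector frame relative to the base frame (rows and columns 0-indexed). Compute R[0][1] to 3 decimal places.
End-effector y-axis (col 1 of R) = (1.0000,-0.0000,0.0000)
R[0][1] = 1.0000

1.000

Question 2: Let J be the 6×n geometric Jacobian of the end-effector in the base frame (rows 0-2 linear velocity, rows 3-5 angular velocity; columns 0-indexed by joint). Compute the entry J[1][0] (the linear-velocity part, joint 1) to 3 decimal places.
axis z_0 = ẑ; lever o_n−o_0 = (4.0000,7.0000,4.0000)
cross product → J_v[:, 0] = (-7.0000,4.0000,0.0000)
J_ω[:, 0] = z_0
entry J[1][0] = 4.0000

4.000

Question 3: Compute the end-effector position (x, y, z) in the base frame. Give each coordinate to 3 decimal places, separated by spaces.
4.000 7.000 4.000

after link 1: o_1 = (0.0000, 5.0000, 4.0000)
after link 2: o_2 = (4.0000, 7.0000, 4.0000)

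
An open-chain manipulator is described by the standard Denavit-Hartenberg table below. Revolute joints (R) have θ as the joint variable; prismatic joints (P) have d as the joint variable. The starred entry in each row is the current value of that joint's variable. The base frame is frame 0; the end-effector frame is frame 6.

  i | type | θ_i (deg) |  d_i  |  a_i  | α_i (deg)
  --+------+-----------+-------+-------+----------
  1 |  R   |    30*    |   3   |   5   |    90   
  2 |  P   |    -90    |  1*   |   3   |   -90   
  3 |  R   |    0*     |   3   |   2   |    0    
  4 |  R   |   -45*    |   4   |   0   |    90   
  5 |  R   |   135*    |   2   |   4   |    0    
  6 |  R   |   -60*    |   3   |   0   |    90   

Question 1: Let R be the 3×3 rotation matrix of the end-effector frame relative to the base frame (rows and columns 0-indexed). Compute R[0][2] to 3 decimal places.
0.117

End-effector z-axis (col 2 of R) = (0.1174,-0.7209,-0.6830)
R[0][2] = 0.1174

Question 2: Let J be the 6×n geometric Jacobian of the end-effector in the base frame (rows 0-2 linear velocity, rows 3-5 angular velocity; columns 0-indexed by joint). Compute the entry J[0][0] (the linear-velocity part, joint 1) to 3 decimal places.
-5.218

axis z_0 = ẑ; lever o_n−o_0 = (14.1096,5.2184,3.5355)
cross product → J_v[:, 0] = (-5.2184,14.1096,0.0000)
J_ω[:, 0] = z_0
entry J[0][0] = -5.2184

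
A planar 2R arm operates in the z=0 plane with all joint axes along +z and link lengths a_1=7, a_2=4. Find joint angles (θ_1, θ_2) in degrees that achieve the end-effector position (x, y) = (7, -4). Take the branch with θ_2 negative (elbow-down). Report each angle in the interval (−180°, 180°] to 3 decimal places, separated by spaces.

0.000 -90.000

cos θ_2 = (65.0000−7²−4²)/(2·7·4) = 0.0000; θ_2 = -90.0000° (elbow-down)
β = atan2(-4.0000,7.0000) = -29.7449°; ψ = atan2(-4.0000,7.0000) = -29.7449°
θ_1 = β − ψ = 0.0000°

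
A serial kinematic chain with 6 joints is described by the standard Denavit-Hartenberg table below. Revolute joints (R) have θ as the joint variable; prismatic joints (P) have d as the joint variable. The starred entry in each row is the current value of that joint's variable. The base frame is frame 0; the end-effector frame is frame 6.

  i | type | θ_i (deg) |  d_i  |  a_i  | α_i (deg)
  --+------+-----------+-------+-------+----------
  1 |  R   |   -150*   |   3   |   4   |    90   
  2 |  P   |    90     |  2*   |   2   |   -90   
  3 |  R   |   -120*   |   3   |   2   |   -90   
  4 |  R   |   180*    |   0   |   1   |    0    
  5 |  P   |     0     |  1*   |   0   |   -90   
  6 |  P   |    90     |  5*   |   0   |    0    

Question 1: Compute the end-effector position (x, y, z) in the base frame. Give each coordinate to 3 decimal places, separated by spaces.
1.781 4.915 5.366

after link 1: o_1 = (-3.4641, -2.0000, 3.0000)
after link 2: o_2 = (-4.4641, -0.2679, 5.0000)
after link 3: o_3 = (-2.7321, 2.7321, 4.0000)
after link 4: o_4 = (-2.2990, 1.9821, 4.5000)
after link 5: o_5 = (-2.5490, 2.4151, 5.3660)
after link 6: o_6 = (1.7811, 4.9151, 5.3660)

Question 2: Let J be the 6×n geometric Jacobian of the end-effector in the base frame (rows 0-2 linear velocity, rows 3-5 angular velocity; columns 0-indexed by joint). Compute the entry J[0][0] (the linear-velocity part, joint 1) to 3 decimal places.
axis z_0 = ẑ; lever o_n−o_0 = (1.7811,4.9151,5.3660)
cross product → J_v[:, 0] = (-4.9151,1.7811,0.0000)
J_ω[:, 0] = z_0
entry J[0][0] = -4.9151

-4.915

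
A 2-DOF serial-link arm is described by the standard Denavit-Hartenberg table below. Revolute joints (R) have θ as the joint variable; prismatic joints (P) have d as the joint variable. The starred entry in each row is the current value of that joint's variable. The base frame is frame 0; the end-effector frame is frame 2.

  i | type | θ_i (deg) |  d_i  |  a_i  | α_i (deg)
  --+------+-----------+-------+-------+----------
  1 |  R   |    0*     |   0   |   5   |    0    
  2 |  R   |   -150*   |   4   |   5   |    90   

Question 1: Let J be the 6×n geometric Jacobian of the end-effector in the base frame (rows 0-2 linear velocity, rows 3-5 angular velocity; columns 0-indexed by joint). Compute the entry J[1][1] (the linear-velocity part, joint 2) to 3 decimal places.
axis z_1 = (0.0000,0.0000,1.0000); lever o_n−o_1 = (-4.3301,-2.5000,4.0000)
cross product → J_v[:, 1] = (2.5000,-4.3301,0.0000)
J_ω[:, 1] = z_1
entry J[1][1] = -4.3301

-4.330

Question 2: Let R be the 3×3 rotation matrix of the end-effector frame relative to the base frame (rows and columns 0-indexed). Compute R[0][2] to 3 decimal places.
-0.500

End-effector z-axis (col 2 of R) = (-0.5000,0.8660,0.0000)
R[0][2] = -0.5000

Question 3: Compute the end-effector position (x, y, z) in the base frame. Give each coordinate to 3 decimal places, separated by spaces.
0.670 -2.500 4.000

after link 1: o_1 = (5.0000, 0.0000, 0.0000)
after link 2: o_2 = (0.6699, -2.5000, 4.0000)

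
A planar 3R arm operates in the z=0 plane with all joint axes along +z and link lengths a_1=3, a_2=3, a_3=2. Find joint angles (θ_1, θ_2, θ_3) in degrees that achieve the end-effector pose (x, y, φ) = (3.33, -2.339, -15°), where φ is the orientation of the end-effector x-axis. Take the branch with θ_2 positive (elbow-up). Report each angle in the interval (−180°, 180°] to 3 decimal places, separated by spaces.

-119.989 135.000 -30.011

wrist centre = target − a_3·(cos φ, sin φ) = (1.3981, -1.8214)
cos θ_2 = (5.2722−3²−3²)/(2·3·3) = -0.7071; θ_2 = 134.9995° (elbow-up)
β = atan2(-1.8214,1.3981) = -52.4888°; ψ = atan2(2.1213,0.8787) = 67.4998°
θ_1 = β − ψ = -119.9885°
θ_3 = φ − θ_1 − θ_2 = -30.0110° (wrapped to (-180°,180°])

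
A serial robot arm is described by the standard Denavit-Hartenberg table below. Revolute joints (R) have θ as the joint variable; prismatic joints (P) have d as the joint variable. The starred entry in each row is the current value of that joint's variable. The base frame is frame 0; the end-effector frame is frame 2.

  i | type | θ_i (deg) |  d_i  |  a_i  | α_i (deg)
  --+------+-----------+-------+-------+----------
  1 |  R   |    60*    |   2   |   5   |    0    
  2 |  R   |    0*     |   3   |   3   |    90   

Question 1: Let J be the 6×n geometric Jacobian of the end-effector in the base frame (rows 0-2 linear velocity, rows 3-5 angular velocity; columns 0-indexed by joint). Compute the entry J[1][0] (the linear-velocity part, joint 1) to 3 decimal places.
4.000

axis z_0 = ẑ; lever o_n−o_0 = (4.0000,6.9282,5.0000)
cross product → J_v[:, 0] = (-6.9282,4.0000,0.0000)
J_ω[:, 0] = z_0
entry J[1][0] = 4.0000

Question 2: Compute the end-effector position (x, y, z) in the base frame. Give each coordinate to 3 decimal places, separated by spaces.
4.000 6.928 5.000

after link 1: o_1 = (2.5000, 4.3301, 2.0000)
after link 2: o_2 = (4.0000, 6.9282, 5.0000)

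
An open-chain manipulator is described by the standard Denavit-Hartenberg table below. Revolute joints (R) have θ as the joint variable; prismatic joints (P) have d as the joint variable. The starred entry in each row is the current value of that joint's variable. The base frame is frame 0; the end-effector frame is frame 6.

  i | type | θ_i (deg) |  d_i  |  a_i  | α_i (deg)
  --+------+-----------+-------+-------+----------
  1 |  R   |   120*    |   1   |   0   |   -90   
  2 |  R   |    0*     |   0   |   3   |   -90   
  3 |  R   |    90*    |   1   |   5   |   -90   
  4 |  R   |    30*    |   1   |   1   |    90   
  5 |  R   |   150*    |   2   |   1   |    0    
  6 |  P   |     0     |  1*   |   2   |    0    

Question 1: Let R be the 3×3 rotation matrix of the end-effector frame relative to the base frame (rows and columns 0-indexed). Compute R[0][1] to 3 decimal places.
End-effector y-axis (col 1 of R) = (-0.8080,0.5335,-0.2500)
R[0][1] = -0.8080

-0.808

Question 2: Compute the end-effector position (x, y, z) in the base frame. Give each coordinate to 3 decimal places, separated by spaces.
after link 1: o_1 = (0.0000, 0.0000, 1.0000)
after link 2: o_2 = (-1.5000, 2.5981, 1.0000)
after link 3: o_3 = (2.8301, 5.0981, -0.0000)
after link 4: o_4 = (4.0801, 4.6651, 0.5000)
after link 5: o_5 = (4.5466, 4.3571, -1.6651)
after link 6: o_6 = (4.1806, 2.9910, -3.3971)

4.181 2.991 -3.397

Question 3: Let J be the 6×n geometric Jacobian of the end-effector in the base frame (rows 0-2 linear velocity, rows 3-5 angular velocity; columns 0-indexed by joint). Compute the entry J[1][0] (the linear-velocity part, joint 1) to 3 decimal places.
axis z_0 = ẑ; lever o_n−o_0 = (4.1806,2.9910,-3.3971)
cross product → J_v[:, 0] = (-2.9910,4.1806,0.0000)
J_ω[:, 0] = z_0
entry J[1][0] = 4.1806

4.181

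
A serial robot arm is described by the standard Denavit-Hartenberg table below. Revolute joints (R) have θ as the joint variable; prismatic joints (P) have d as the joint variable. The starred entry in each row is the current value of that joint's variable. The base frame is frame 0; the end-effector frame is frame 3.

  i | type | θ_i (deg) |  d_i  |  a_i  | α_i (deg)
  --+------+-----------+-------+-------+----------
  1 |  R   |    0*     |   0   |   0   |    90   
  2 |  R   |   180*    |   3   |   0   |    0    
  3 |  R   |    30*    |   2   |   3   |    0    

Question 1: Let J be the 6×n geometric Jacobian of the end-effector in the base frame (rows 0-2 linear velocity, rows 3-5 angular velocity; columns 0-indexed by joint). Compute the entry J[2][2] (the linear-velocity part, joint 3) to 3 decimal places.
axis z_2 = (0.0000,-1.0000,0.0000); lever o_n−o_2 = (-2.5981,-2.0000,-1.5000)
cross product → J_v[:, 2] = (1.5000,-0.0000,-2.5981)
J_ω[:, 2] = z_2
entry J[2][2] = -2.5981

-2.598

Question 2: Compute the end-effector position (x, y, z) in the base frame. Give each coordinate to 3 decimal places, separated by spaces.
-2.598 -5.000 -1.500

after link 1: o_1 = (0.0000, 0.0000, 0.0000)
after link 2: o_2 = (0.0000, -3.0000, 0.0000)
after link 3: o_3 = (-2.5981, -5.0000, -1.5000)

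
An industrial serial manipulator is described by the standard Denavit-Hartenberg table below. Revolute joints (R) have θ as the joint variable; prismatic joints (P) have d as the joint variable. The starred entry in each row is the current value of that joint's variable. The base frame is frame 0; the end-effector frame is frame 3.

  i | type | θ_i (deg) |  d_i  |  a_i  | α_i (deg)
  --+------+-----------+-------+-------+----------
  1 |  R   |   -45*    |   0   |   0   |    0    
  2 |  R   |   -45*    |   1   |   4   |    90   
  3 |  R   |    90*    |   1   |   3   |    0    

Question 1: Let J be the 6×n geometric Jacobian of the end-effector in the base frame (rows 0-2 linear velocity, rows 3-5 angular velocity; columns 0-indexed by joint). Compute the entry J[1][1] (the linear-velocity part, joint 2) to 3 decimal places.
-1.000

axis z_1 = (0.0000,0.0000,1.0000); lever o_n−o_1 = (-1.0000,-4.0000,4.0000)
cross product → J_v[:, 1] = (4.0000,-1.0000,0.0000)
J_ω[:, 1] = z_1
entry J[1][1] = -1.0000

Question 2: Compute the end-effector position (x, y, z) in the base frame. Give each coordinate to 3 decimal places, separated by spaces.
-1.000 -4.000 4.000

after link 1: o_1 = (0.0000, 0.0000, 0.0000)
after link 2: o_2 = (0.0000, -4.0000, 1.0000)
after link 3: o_3 = (-1.0000, -4.0000, 4.0000)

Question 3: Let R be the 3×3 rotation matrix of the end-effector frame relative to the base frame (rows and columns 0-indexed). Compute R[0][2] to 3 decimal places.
-1.000

End-effector z-axis (col 2 of R) = (-1.0000,-0.0000,0.0000)
R[0][2] = -1.0000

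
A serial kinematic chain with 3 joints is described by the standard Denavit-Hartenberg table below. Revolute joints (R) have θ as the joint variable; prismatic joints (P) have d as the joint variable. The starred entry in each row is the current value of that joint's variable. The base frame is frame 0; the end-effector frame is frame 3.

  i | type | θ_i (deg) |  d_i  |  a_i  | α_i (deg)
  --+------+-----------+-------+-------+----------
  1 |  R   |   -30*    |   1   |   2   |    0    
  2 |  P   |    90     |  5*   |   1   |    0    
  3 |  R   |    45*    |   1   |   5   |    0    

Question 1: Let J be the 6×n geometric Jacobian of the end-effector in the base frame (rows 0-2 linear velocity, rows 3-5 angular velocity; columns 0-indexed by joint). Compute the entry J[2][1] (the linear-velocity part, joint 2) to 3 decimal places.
1.000

prismatic axis z_1 = (0.0000,0.0000,1.0000)
J_v[:, 1] = z_1; J_ω[:, 1] = (0,0,0)
entry J[2][1] = 1.0000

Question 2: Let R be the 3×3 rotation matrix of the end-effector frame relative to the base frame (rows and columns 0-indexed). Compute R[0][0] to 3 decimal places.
End-effector x-axis (col 0 of R) = (-0.2588,0.9659,0.0000)
R[0][0] = -0.2588

-0.259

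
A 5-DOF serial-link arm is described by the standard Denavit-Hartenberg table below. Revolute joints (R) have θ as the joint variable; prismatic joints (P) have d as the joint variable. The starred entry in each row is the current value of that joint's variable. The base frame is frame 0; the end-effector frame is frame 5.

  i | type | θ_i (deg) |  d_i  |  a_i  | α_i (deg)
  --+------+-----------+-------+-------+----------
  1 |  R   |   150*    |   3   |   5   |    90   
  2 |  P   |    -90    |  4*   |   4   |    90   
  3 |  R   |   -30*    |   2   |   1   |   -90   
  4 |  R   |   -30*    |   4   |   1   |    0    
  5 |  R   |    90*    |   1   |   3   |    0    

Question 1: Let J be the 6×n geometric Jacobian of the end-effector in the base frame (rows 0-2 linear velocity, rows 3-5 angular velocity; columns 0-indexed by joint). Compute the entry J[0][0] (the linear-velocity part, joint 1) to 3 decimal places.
axis z_0 = ẑ; lever o_n−o_0 = (-1.0915,8.3056,-6.4151)
cross product → J_v[:, 0] = (-8.3056,-1.0915,0.0000)
J_ω[:, 0] = z_0
entry J[0][0] = -8.3056

-8.306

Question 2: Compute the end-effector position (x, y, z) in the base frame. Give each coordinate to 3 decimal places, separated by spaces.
after link 1: o_1 = (-4.3301, 2.5000, 3.0000)
after link 2: o_2 = (-2.3301, 5.9641, -1.0000)
after link 3: o_3 = (-0.8481, 4.5311, -1.8660)
after link 4: o_4 = (1.1005, 6.9061, -4.6160)
after link 5: o_5 = (-1.0915, 8.3056, -6.4151)

-1.092 8.306 -6.415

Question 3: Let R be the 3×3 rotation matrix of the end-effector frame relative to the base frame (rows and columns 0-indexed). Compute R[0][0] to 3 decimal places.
-0.875

End-effector x-axis (col 0 of R) = (-0.8750,0.2165,-0.4330)
R[0][0] = -0.8750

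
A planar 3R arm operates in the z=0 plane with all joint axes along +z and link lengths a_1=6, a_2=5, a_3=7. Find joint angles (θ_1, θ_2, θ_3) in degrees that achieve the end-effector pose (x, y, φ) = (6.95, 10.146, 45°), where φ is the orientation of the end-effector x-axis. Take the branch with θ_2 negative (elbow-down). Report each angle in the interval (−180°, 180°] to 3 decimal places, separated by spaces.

119.997 -119.998 45.001

wrist centre = target − a_3·(cos φ, sin φ) = (2.0003, 5.1963)
cos θ_2 = (31.0021−6²−5²)/(2·6·5) = -0.5000; θ_2 = -119.9977° (elbow-down)
β = atan2(5.1963,2.0003) = 68.9462°; ψ = atan2(-4.3302,3.5002) = -51.0510°
θ_1 = β − ψ = 119.9972°
θ_3 = φ − θ_1 − θ_2 = 45.0005° (wrapped to (-180°,180°])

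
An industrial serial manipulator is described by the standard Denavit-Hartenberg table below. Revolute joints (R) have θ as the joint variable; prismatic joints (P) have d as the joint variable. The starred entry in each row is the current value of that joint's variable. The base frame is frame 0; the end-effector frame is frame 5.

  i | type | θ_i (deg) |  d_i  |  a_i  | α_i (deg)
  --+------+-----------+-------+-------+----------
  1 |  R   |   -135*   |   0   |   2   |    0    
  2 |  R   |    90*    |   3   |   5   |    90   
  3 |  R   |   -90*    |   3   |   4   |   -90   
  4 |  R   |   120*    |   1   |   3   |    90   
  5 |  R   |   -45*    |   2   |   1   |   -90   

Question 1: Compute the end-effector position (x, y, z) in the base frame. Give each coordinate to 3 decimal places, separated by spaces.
3.184 -4.301 -0.878

after link 1: o_1 = (-1.4142, -1.4142, 0.0000)
after link 2: o_2 = (2.1213, -4.9497, 3.0000)
after link 3: o_3 = (0.0000, -7.0711, -1.0000)
after link 4: o_4 = (2.5442, -5.9411, 0.5000)
after link 5: o_5 = (3.1843, -4.3009, -0.8785)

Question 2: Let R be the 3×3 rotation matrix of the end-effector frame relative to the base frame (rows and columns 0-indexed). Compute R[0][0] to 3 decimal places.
End-effector x-axis (col 0 of R) = (-0.0670,0.9330,0.3536)
R[0][0] = -0.0670

-0.067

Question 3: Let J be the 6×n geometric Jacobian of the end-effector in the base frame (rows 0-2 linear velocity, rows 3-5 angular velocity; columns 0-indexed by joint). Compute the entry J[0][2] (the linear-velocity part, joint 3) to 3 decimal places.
axis z_2 = (-0.7071,-0.7071,0.0000); lever o_n−o_2 = (1.0630,0.6488,-3.8785)
cross product → J_v[:, 2] = (2.7425,-2.7425,0.2929)
J_ω[:, 2] = z_2
entry J[0][2] = 2.7425

2.743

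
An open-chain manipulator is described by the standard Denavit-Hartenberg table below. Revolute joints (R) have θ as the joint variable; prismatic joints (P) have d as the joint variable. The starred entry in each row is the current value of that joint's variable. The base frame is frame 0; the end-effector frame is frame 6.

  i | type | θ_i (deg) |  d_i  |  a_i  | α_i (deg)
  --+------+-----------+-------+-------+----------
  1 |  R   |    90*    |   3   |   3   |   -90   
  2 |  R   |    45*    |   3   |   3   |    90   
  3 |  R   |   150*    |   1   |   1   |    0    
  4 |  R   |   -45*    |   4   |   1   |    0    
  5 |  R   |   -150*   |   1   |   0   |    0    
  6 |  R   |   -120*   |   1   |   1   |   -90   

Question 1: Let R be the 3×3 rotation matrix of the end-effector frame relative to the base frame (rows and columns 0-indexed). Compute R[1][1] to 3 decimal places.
-0.707

End-effector y-axis (col 1 of R) = (0.0000,-0.7071,-0.7071)
R[1][1] = -0.7071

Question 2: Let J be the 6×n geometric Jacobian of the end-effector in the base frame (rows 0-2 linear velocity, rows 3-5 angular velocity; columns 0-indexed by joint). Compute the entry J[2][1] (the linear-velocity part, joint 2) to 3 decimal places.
axis z_1 = (-1.0000,0.0000,0.0000); lever o_n−o_1 = (-4.2071,5.5927,4.3068)
cross product → J_v[:, 1] = (-0.0000,4.3068,-5.5927)
J_ω[:, 1] = z_1
entry J[2][1] = -5.5927

-5.593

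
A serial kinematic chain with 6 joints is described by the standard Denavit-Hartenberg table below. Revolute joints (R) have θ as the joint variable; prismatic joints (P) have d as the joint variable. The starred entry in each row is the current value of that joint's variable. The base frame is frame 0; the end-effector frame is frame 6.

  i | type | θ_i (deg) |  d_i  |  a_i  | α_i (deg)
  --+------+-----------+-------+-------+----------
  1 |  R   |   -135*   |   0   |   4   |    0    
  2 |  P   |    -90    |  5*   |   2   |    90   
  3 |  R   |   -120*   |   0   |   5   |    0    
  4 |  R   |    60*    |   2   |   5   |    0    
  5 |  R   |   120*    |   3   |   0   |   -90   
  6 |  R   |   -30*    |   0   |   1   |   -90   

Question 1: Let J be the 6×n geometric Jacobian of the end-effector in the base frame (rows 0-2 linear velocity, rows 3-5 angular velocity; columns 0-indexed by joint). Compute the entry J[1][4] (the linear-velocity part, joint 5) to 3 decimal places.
axis z_4 = (0.7071,0.7071,0.0000); lever o_n−o_4 = (2.1687,2.7811,0.7500)
cross product → J_v[:, 4] = (0.5303,-0.5303,0.4330)
J_ω[:, 4] = z_4
entry J[1][4] = -0.5303

-0.530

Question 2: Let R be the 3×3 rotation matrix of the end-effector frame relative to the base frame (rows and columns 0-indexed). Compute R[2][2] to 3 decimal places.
End-effector z-axis (col 2 of R) = (-0.7891,-0.4356,0.4330)
R[2][2] = 0.4330

0.433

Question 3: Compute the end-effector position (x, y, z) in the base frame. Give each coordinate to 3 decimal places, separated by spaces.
-0.660 2.781 -2.910

after link 1: o_1 = (-2.8284, -2.8284, 0.0000)
after link 2: o_2 = (-4.2426, -1.4142, 5.0000)
after link 3: o_3 = (-2.4749, -3.1820, 0.6699)
after link 4: o_4 = (-2.8284, 0.0000, -3.6603)
after link 5: o_5 = (-0.7071, 2.1213, -3.6603)
after link 6: o_6 = (-0.6597, 2.7811, -2.9103)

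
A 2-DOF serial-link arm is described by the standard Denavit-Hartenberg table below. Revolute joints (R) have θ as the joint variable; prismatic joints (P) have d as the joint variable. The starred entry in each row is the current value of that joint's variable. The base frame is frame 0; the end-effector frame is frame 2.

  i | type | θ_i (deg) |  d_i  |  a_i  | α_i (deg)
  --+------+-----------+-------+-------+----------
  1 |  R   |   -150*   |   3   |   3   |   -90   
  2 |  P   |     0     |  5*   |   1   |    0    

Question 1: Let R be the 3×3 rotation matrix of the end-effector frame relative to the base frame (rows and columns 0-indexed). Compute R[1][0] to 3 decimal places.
End-effector x-axis (col 0 of R) = (-0.8660,-0.5000,0.0000)
R[1][0] = -0.5000

-0.500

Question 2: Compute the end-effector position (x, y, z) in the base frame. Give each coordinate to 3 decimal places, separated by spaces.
-0.964 -6.330 3.000

after link 1: o_1 = (-2.5981, -1.5000, 3.0000)
after link 2: o_2 = (-0.9641, -6.3301, 3.0000)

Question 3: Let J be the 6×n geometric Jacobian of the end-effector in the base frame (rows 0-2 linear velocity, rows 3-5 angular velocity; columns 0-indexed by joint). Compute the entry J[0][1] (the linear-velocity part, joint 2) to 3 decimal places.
0.500

prismatic axis z_1 = (0.5000,-0.8660,0.0000)
J_v[:, 1] = z_1; J_ω[:, 1] = (0,0,0)
entry J[0][1] = 0.5000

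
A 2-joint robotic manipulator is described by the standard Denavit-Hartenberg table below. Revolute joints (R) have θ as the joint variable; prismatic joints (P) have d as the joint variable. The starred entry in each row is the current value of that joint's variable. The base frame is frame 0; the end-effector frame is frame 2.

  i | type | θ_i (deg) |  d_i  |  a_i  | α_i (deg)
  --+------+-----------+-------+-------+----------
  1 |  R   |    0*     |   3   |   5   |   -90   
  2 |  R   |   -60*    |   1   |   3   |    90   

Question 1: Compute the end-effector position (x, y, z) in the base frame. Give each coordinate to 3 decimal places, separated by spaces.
after link 1: o_1 = (5.0000, 0.0000, 3.0000)
after link 2: o_2 = (6.5000, 1.0000, 5.5981)

6.500 1.000 5.598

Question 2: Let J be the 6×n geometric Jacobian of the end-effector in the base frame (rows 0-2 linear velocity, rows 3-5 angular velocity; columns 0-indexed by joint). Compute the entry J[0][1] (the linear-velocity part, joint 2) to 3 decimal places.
axis z_1 = (0.0000,1.0000,0.0000); lever o_n−o_1 = (1.5000,1.0000,2.5981)
cross product → J_v[:, 1] = (2.5981,0.0000,-1.5000)
J_ω[:, 1] = z_1
entry J[0][1] = 2.5981

2.598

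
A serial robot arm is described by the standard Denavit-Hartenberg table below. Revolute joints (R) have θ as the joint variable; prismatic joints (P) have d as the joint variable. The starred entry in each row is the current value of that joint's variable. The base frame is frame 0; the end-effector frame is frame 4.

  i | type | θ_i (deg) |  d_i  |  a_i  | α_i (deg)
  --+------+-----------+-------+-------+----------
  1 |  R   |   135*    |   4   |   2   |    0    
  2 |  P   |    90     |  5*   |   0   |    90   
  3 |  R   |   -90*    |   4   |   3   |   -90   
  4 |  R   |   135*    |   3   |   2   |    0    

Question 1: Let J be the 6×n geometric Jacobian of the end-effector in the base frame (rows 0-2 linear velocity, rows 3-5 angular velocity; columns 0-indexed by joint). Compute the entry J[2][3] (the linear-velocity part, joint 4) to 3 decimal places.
axis z_3 = (-0.7071,-0.7071,0.0000); lever o_n−o_3 = (-1.1213,-3.1213,1.4142)
cross product → J_v[:, 3] = (-1.0000,1.0000,1.4142)
J_ω[:, 3] = z_3
entry J[2][3] = 1.4142

1.414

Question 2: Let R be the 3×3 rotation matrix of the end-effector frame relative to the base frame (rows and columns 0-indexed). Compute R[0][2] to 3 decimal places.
End-effector z-axis (col 2 of R) = (-0.7071,-0.7071,0.0000)
R[0][2] = -0.7071

-0.707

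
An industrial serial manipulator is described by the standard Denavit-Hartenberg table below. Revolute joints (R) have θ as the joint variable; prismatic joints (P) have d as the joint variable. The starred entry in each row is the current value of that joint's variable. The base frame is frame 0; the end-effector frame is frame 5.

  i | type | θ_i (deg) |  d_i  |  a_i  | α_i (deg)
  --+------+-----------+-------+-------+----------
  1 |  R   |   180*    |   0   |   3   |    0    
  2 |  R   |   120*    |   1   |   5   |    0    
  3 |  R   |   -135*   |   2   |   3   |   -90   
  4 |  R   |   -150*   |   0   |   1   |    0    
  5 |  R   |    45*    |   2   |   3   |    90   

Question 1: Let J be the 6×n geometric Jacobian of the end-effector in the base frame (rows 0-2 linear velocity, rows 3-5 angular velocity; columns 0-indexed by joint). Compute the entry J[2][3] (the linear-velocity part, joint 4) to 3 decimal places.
axis z_3 = (-0.2588,-0.9659,0.0000); lever o_n−o_3 = (1.0689,-2.3570,3.3978)
cross product → J_v[:, 3] = (-3.2820,0.8794,1.6425)
J_ω[:, 3] = z_3
entry J[2][3] = 1.6425

1.642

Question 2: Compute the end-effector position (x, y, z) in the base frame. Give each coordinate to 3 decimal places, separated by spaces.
after link 1: o_1 = (-3.0000, 0.0000, 0.0000)
after link 2: o_2 = (-0.5000, -4.3301, 1.0000)
after link 3: o_3 = (-3.3978, -3.5537, 3.0000)
after link 4: o_4 = (-2.5613, -3.7778, 3.5000)
after link 5: o_5 = (-2.3289, -5.9106, 6.3978)

-2.329 -5.911 6.398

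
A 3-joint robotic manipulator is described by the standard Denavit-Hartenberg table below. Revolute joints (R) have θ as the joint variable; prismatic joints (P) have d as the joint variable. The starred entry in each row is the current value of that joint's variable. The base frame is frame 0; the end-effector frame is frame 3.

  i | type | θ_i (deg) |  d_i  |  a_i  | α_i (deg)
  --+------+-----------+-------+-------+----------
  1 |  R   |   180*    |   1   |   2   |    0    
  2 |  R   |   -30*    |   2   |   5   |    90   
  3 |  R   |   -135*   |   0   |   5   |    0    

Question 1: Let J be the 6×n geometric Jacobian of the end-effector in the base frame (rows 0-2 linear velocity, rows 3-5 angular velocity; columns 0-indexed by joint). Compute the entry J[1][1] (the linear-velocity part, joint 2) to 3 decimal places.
-1.268

axis z_1 = (0.0000,0.0000,1.0000); lever o_n−o_1 = (-1.2683,0.7322,-1.5355)
cross product → J_v[:, 1] = (-0.7322,-1.2683,0.0000)
J_ω[:, 1] = z_1
entry J[1][1] = -1.2683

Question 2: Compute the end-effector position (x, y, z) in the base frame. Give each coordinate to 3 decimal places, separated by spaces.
-3.268 0.732 -0.536

after link 1: o_1 = (-2.0000, 0.0000, 1.0000)
after link 2: o_2 = (-6.3301, 2.5000, 3.0000)
after link 3: o_3 = (-3.2683, 0.7322, -0.5355)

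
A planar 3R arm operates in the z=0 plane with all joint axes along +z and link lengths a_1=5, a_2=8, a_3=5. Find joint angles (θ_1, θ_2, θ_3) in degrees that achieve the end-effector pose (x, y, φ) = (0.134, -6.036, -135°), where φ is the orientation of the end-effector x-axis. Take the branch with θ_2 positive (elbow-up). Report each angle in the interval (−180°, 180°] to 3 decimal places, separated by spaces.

-150.008 150.000 -134.992

wrist centre = target − a_3·(cos φ, sin φ) = (3.6695, -2.5005)
cos θ_2 = (19.7178−5²−8²)/(2·5·8) = -0.8660; θ_2 = 150.0002° (elbow-up)
β = atan2(-2.5005,3.6695) = -34.2710°; ψ = atan2(4.0000,-1.9282) = 115.7368°
θ_1 = β − ψ = -150.0078°
θ_3 = φ − θ_1 − θ_2 = -134.9925° (wrapped to (-180°,180°])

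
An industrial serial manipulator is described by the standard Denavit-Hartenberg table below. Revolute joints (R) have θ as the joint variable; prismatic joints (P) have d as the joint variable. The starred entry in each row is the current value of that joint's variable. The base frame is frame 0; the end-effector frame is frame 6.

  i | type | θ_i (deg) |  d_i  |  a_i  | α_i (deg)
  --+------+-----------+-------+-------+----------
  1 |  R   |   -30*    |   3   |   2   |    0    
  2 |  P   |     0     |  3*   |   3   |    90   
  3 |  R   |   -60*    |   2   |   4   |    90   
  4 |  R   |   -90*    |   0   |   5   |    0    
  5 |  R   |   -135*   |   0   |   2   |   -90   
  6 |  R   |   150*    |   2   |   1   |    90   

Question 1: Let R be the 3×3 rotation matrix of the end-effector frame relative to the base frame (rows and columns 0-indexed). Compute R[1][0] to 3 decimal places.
0.161

End-effector x-axis (col 0 of R) = (0.9464,0.1607,-0.2803)
R[1][0] = 0.1607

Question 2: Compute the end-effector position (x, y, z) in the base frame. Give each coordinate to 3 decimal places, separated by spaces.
7.284 -0.034 4.705

after link 1: o_1 = (1.7321, -1.0000, 3.0000)
after link 2: o_2 = (4.3301, -2.5000, 6.0000)
after link 3: o_3 = (5.0622, -5.2321, 2.5359)
after link 4: o_4 = (7.5622, -0.9019, 2.5359)
after link 5: o_5 = (6.2427, -1.7731, 3.7606)
after link 6: o_6 = (7.2838, -0.0341, 4.7051)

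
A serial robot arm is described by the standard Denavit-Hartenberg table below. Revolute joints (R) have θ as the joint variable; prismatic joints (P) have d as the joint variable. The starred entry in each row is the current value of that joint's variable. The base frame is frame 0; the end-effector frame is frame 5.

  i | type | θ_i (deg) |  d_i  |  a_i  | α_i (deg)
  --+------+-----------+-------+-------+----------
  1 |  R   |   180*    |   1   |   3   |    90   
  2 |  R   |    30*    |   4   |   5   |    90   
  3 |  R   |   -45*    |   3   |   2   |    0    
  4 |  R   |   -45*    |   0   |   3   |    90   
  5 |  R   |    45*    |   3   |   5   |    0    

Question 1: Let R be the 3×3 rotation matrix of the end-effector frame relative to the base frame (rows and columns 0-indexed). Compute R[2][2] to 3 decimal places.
End-effector z-axis (col 2 of R) = (0.8660,-0.0000,-0.5000)
R[2][2] = -0.5000

-0.500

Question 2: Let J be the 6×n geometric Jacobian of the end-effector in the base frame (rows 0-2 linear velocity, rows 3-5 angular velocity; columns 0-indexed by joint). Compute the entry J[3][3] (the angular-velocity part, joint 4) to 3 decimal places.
-0.500

axis z_3 = (-0.5000,0.0000,-0.8660); lever o_n−o_3 = (0.8303,-6.5355,-4.5619)
cross product → J_v[:, 3] = (-5.6599,-3.0000,3.2678)
J_ω[:, 3] = z_3
entry J[3][3] = -0.5000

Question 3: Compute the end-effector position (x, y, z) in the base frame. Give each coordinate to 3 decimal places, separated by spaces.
after link 1: o_1 = (-3.0000, 0.0000, 1.0000)
after link 2: o_2 = (-7.3301, 4.0000, 3.5000)
after link 3: o_3 = (-10.0549, 2.5858, 1.6090)
after link 4: o_4 = (-10.0549, -0.4142, 1.6090)
after link 5: o_5 = (-9.2246, -3.9497, -2.9528)

-9.225 -3.950 -2.953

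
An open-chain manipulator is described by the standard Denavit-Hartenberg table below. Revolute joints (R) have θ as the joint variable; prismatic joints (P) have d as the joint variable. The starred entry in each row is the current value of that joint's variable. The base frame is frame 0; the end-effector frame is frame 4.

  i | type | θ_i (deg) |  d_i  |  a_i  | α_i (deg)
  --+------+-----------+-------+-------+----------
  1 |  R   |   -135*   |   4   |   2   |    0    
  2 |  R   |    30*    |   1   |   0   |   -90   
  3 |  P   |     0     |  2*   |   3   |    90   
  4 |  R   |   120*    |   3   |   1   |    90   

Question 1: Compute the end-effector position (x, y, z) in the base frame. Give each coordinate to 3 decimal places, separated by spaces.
after link 1: o_1 = (-1.4142, -1.4142, 4.0000)
after link 2: o_2 = (-1.4142, -1.4142, 5.0000)
after link 3: o_3 = (-0.2588, -4.8296, 5.0000)
after link 4: o_4 = (0.7071, -4.5708, 8.0000)

0.707 -4.571 8.000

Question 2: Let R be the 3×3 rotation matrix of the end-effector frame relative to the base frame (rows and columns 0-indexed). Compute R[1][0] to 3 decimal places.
End-effector x-axis (col 0 of R) = (0.9659,0.2588,0.0000)
R[1][0] = 0.2588

0.259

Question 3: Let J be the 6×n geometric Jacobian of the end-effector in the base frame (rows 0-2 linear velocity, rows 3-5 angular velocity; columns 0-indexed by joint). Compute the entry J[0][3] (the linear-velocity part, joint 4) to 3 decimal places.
-0.259

axis z_3 = (0.0000,0.0000,1.0000); lever o_n−o_3 = (0.9659,0.2588,3.0000)
cross product → J_v[:, 3] = (-0.2588,0.9659,0.0000)
J_ω[:, 3] = z_3
entry J[0][3] = -0.2588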